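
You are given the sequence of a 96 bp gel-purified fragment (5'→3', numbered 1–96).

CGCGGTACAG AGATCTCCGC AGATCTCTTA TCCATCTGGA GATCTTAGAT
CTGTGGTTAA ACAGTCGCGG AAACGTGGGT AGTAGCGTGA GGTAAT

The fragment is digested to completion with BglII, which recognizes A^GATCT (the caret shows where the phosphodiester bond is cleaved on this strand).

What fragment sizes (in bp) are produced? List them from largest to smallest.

49, 19, 11, 10, 7 bp

BglII sites (AGATCT) start at positions 11, 21, 40, 47.
BglII cuts after the first base of each site, so after positions 11, 21, 40, 47.
Linear molecule, 4 cuts → 5 fragments:
  1–11 → 11 bp
  12–21 → 10 bp
  22–40 → 19 bp
  41–47 → 7 bp
  48–96 → 49 bp
Sorted largest to smallest: 49, 19, 11, 10, 7 bp.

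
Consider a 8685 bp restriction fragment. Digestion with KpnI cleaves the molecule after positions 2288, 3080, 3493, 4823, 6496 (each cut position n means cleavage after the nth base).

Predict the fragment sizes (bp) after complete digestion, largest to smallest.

Linear molecule, 5 cuts → 6 fragments:
  2288 − 0 = 2288 bp
  3080 − 2288 = 792 bp
  3493 − 3080 = 413 bp
  4823 − 3493 = 1330 bp
  6496 − 4823 = 1673 bp
  8685 − 6496 = 2189 bp
Sorted largest to smallest: 2288, 2189, 1673, 1330, 792, 413 bp.

2288, 2189, 1673, 1330, 792, 413 bp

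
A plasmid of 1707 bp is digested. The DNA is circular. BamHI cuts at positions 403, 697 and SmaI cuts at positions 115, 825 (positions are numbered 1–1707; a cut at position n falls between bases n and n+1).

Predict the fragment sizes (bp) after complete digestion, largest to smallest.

Combined cut positions (sorted): 115, 403, 697, 825.
Circular molecule, 4 cuts → 4 fragments:
  403 − 115 = 288 bp
  697 − 403 = 294 bp
  825 − 697 = 128 bp
  wrap: 1707 − 825 + 115 = 997 bp
Sorted largest to smallest: 997, 294, 288, 128 bp.

997, 294, 288, 128 bp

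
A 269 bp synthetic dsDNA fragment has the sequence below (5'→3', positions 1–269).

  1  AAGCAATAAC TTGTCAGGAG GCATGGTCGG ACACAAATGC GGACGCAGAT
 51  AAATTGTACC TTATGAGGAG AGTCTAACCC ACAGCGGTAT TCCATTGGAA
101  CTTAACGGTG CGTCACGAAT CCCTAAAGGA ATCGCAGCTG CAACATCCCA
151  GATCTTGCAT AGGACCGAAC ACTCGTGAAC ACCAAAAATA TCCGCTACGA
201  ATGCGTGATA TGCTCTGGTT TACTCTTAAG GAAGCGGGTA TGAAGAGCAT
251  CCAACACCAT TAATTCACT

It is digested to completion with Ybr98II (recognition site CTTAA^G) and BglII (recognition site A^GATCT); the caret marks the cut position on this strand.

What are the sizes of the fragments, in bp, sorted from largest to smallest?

150, 79, 40 bp

The Ybr98II site (CTTAAG) starts at position 225.
Ybr98II cuts after base 5 of each site (before the last base), so after position 229.
The BglII site (AGATCT) starts at position 150.
BglII cuts after the first base of each site, so after position 150.
Combined cut positions: 150, 229.
Linear molecule, 2 cuts → 3 fragments:
  1–150 → 150 bp
  151–229 → 79 bp
  230–269 → 40 bp
Sorted largest to smallest: 150, 79, 40 bp.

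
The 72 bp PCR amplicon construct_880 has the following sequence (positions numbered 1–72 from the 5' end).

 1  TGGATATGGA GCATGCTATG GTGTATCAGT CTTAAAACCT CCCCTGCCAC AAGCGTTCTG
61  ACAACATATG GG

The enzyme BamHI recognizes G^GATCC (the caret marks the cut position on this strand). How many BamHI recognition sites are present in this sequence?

0

No occurrence of GGATCC is present in the sequence.
BamHI does not cut: 0 sites.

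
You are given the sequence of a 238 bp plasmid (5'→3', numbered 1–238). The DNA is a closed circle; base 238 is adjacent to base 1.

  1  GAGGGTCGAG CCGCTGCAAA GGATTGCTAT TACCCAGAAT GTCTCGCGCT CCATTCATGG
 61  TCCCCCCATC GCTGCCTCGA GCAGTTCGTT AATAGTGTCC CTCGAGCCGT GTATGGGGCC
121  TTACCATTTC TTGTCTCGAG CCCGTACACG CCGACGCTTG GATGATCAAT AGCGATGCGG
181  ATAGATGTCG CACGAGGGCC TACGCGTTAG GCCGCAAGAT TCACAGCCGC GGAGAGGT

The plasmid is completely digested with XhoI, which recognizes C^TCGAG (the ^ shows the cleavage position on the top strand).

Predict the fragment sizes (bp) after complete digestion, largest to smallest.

179, 34, 25 bp

XhoI sites (CTCGAG) start at positions 76, 101, 135.
XhoI cuts after the first base of each site, so after positions 76, 101, 135.
Circular molecule, 3 cuts → 3 fragments:
  77–101 → 25 bp
  102–135 → 34 bp
  136–238 then 1–76 → 103 + 76 = 179 bp
Sorted largest to smallest: 179, 34, 25 bp.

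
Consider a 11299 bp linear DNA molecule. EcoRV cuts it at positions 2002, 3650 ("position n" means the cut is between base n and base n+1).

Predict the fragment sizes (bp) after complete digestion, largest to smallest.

7649, 2002, 1648 bp

Linear molecule, 2 cuts → 3 fragments:
  2002 − 0 = 2002 bp
  3650 − 2002 = 1648 bp
  11299 − 3650 = 7649 bp
Sorted largest to smallest: 7649, 2002, 1648 bp.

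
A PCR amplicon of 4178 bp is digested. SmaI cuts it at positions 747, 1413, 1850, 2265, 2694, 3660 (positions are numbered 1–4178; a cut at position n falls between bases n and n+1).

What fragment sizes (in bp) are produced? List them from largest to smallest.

966, 747, 666, 518, 437, 429, 415 bp

Linear molecule, 6 cuts → 7 fragments:
  747 − 0 = 747 bp
  1413 − 747 = 666 bp
  1850 − 1413 = 437 bp
  2265 − 1850 = 415 bp
  2694 − 2265 = 429 bp
  3660 − 2694 = 966 bp
  4178 − 3660 = 518 bp
Sorted largest to smallest: 966, 747, 666, 518, 437, 429, 415 bp.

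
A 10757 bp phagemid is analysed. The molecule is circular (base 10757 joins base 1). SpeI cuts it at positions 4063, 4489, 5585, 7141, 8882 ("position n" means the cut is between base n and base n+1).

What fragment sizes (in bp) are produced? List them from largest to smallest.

5938, 1741, 1556, 1096, 426 bp

Circular molecule, 5 cuts → 5 fragments:
  4489 − 4063 = 426 bp
  5585 − 4489 = 1096 bp
  7141 − 5585 = 1556 bp
  8882 − 7141 = 1741 bp
  wrap: 10757 − 8882 + 4063 = 5938 bp
Sorted largest to smallest: 5938, 1741, 1556, 1096, 426 bp.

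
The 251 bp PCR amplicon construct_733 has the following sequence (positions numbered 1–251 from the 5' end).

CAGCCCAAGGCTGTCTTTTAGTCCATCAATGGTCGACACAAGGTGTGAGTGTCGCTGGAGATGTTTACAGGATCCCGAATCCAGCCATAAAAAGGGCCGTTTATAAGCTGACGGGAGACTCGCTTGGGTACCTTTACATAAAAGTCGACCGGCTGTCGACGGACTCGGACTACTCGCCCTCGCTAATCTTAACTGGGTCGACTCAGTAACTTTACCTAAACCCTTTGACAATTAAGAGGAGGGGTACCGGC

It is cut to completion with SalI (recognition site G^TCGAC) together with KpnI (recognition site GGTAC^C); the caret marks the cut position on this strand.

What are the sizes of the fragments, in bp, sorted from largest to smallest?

SalI sites (GTCGAC) start at positions 32, 144, 155, 197.
SalI cuts after the first base of each site, so after positions 32, 144, 155, 197.
KpnI sites (GGTACC) start at positions 127, 243.
KpnI cuts after base 5 of each site (before the last base), so after positions 131, 247.
Combined cut positions: 32, 131, 144, 155, 197, 247.
Linear molecule, 6 cuts → 7 fragments:
  1–32 → 32 bp
  33–131 → 99 bp
  132–144 → 13 bp
  145–155 → 11 bp
  156–197 → 42 bp
  198–247 → 50 bp
  248–251 → 4 bp
Sorted largest to smallest: 99, 50, 42, 32, 13, 11, 4 bp.

99, 50, 42, 32, 13, 11, 4 bp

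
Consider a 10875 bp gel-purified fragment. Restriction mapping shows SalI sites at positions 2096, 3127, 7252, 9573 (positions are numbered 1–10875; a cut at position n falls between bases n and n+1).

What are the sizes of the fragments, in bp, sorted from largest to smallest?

4125, 2321, 2096, 1302, 1031 bp

Linear molecule, 4 cuts → 5 fragments:
  2096 − 0 = 2096 bp
  3127 − 2096 = 1031 bp
  7252 − 3127 = 4125 bp
  9573 − 7252 = 2321 bp
  10875 − 9573 = 1302 bp
Sorted largest to smallest: 4125, 2321, 2096, 1302, 1031 bp.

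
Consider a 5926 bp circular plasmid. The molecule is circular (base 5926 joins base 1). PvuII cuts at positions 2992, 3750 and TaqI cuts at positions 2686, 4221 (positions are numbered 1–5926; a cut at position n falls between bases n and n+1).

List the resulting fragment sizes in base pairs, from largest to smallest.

4391, 758, 471, 306 bp

Combined cut positions (sorted): 2686, 2992, 3750, 4221.
Circular molecule, 4 cuts → 4 fragments:
  2992 − 2686 = 306 bp
  3750 − 2992 = 758 bp
  4221 − 3750 = 471 bp
  wrap: 5926 − 4221 + 2686 = 4391 bp
Sorted largest to smallest: 4391, 758, 471, 306 bp.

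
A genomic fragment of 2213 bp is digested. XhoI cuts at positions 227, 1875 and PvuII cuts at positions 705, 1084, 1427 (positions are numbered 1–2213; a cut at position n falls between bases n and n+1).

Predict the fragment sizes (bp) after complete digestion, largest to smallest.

478, 448, 379, 343, 338, 227 bp

Combined cut positions (sorted): 227, 705, 1084, 1427, 1875.
Linear molecule, 5 cuts → 6 fragments:
  227 − 0 = 227 bp
  705 − 227 = 478 bp
  1084 − 705 = 379 bp
  1427 − 1084 = 343 bp
  1875 − 1427 = 448 bp
  2213 − 1875 = 338 bp
Sorted largest to smallest: 478, 448, 379, 343, 338, 227 bp.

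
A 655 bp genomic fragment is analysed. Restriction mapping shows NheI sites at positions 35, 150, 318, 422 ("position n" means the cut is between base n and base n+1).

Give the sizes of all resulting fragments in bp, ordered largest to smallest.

233, 168, 115, 104, 35 bp

Linear molecule, 4 cuts → 5 fragments:
  35 − 0 = 35 bp
  150 − 35 = 115 bp
  318 − 150 = 168 bp
  422 − 318 = 104 bp
  655 − 422 = 233 bp
Sorted largest to smallest: 233, 168, 115, 104, 35 bp.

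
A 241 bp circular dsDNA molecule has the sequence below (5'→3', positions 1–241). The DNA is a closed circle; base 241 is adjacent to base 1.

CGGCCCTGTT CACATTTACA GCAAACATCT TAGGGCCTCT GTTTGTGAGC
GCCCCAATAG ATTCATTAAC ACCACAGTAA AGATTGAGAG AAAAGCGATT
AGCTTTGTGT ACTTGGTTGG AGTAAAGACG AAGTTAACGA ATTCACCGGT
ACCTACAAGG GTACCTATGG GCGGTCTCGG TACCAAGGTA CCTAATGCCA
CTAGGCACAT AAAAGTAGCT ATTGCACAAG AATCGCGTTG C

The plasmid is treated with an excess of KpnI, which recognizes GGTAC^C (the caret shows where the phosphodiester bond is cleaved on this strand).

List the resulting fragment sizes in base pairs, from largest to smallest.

KpnI sites (GGTACC) start at positions 148, 160, 179, 187.
KpnI cuts after base 5 of each site (before the last base), so after positions 152, 164, 183, 191.
Circular molecule, 4 cuts → 4 fragments:
  153–164 → 12 bp
  165–183 → 19 bp
  184–191 → 8 bp
  192–241 then 1–152 → 50 + 152 = 202 bp
Sorted largest to smallest: 202, 19, 12, 8 bp.

202, 19, 12, 8 bp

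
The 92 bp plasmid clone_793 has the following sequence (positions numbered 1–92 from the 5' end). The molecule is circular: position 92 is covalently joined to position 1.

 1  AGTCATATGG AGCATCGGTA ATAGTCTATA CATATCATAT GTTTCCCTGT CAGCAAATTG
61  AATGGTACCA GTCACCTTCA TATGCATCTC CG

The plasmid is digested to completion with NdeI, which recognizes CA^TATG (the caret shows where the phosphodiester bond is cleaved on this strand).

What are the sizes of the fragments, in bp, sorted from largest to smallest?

43, 32, 17 bp

NdeI sites (CATATG) start at positions 4, 36, 79.
NdeI cuts after base 2 of each site, so after positions 5, 37, 80.
Circular molecule, 3 cuts → 3 fragments:
  6–37 → 32 bp
  38–80 → 43 bp
  81–92 then 1–5 → 12 + 5 = 17 bp
Sorted largest to smallest: 43, 32, 17 bp.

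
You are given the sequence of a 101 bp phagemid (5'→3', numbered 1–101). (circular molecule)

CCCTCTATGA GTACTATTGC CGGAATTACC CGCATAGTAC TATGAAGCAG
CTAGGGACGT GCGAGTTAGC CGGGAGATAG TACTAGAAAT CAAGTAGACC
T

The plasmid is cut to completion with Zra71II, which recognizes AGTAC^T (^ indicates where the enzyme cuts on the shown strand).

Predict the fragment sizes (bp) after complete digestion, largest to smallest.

Zra71II sites (AGTACT) start at positions 10, 36, 79.
Zra71II cuts after base 5 of each site (before the last base), so after positions 14, 40, 83.
Circular molecule, 3 cuts → 3 fragments:
  15–40 → 26 bp
  41–83 → 43 bp
  84–101 then 1–14 → 18 + 14 = 32 bp
Sorted largest to smallest: 43, 32, 26 bp.

43, 32, 26 bp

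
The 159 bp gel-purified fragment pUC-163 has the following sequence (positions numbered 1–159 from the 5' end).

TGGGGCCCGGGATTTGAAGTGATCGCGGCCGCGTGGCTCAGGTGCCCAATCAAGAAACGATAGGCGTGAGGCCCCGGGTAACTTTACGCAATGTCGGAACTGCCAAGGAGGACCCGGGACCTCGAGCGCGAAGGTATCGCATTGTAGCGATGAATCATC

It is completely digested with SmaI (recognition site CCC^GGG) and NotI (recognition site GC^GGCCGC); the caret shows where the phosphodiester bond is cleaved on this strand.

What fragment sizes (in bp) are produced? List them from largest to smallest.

SmaI sites (CCCGGG) start at positions 6, 73, 113.
SmaI cuts after base 3 of each site, so after positions 8, 75, 115.
The NotI site (GCGGCCGC) starts at position 25.
NotI cuts after base 2 of each site, so after position 26.
Combined cut positions: 8, 26, 75, 115.
Linear molecule, 4 cuts → 5 fragments:
  1–8 → 8 bp
  9–26 → 18 bp
  27–75 → 49 bp
  76–115 → 40 bp
  116–159 → 44 bp
Sorted largest to smallest: 49, 44, 40, 18, 8 bp.

49, 44, 40, 18, 8 bp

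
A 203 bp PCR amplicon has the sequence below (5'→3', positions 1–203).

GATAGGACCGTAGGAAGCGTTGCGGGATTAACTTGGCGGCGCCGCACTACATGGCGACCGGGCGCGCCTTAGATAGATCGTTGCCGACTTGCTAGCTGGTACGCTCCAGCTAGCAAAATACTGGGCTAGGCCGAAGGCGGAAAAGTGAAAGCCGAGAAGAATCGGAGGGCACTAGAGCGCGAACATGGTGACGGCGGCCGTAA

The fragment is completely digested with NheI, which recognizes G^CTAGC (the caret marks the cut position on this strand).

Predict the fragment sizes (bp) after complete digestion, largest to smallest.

94, 91, 18 bp

NheI sites (GCTAGC) start at positions 91, 109.
NheI cuts after the first base of each site, so after positions 91, 109.
Linear molecule, 2 cuts → 3 fragments:
  1–91 → 91 bp
  92–109 → 18 bp
  110–203 → 94 bp
Sorted largest to smallest: 94, 91, 18 bp.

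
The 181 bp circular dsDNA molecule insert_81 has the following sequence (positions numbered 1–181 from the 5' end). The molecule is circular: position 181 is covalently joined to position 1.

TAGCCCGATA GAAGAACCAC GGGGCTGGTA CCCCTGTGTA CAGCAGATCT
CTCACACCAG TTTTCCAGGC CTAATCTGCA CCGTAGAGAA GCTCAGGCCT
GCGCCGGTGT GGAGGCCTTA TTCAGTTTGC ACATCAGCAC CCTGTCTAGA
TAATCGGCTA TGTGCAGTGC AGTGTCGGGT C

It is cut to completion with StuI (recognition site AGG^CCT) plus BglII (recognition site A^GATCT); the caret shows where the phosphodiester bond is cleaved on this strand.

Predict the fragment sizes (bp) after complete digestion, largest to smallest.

111, 28, 24, 18 bp

StuI sites (AGGCCT) start at positions 67, 95, 113.
StuI cuts after base 3 of each site, so after positions 69, 97, 115.
The BglII site (AGATCT) starts at position 45.
BglII cuts after the first base of each site, so after position 45.
Combined cut positions: 45, 69, 97, 115.
Circular molecule, 4 cuts → 4 fragments:
  46–69 → 24 bp
  70–97 → 28 bp
  98–115 → 18 bp
  116–181 then 1–45 → 66 + 45 = 111 bp
Sorted largest to smallest: 111, 28, 24, 18 bp.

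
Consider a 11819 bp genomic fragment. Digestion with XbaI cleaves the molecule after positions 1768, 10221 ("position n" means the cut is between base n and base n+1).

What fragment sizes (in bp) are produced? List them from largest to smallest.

Linear molecule, 2 cuts → 3 fragments:
  1768 − 0 = 1768 bp
  10221 − 1768 = 8453 bp
  11819 − 10221 = 1598 bp
Sorted largest to smallest: 8453, 1768, 1598 bp.

8453, 1768, 1598 bp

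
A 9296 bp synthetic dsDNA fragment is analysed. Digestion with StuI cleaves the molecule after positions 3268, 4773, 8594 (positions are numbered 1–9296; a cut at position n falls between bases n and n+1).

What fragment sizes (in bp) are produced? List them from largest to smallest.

Linear molecule, 3 cuts → 4 fragments:
  3268 − 0 = 3268 bp
  4773 − 3268 = 1505 bp
  8594 − 4773 = 3821 bp
  9296 − 8594 = 702 bp
Sorted largest to smallest: 3821, 3268, 1505, 702 bp.

3821, 3268, 1505, 702 bp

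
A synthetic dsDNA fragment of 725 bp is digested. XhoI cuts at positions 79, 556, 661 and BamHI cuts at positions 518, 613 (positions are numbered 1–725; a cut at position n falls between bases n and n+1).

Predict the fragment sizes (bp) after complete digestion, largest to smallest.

439, 79, 64, 57, 48, 38 bp

Combined cut positions (sorted): 79, 518, 556, 613, 661.
Linear molecule, 5 cuts → 6 fragments:
  79 − 0 = 79 bp
  518 − 79 = 439 bp
  556 − 518 = 38 bp
  613 − 556 = 57 bp
  661 − 613 = 48 bp
  725 − 661 = 64 bp
Sorted largest to smallest: 439, 79, 64, 57, 48, 38 bp.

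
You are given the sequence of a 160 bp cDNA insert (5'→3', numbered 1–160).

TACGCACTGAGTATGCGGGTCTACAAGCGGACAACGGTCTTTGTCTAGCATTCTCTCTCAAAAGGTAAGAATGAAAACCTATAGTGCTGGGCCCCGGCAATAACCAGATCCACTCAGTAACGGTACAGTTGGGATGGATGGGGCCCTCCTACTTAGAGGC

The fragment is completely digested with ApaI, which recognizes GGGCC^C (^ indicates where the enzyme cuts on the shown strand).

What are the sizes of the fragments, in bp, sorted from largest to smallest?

93, 52, 15 bp

ApaI sites (GGGCCC) start at positions 89, 141.
ApaI cuts after base 5 of each site (before the last base), so after positions 93, 145.
Linear molecule, 2 cuts → 3 fragments:
  1–93 → 93 bp
  94–145 → 52 bp
  146–160 → 15 bp
Sorted largest to smallest: 93, 52, 15 bp.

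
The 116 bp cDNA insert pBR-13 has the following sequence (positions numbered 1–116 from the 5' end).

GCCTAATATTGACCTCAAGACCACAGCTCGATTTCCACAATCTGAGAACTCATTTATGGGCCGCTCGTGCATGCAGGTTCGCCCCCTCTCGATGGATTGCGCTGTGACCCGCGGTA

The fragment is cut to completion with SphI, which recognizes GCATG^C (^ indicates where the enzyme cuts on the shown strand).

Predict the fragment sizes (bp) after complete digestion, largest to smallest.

The SphI site (GCATGC) starts at position 69.
SphI cuts after base 5 of each site (before the last base), so after position 73.
Linear molecule, 1 cut → 2 fragments:
  1–73 → 73 bp
  74–116 → 43 bp
Sorted largest to smallest: 73, 43 bp.

73, 43 bp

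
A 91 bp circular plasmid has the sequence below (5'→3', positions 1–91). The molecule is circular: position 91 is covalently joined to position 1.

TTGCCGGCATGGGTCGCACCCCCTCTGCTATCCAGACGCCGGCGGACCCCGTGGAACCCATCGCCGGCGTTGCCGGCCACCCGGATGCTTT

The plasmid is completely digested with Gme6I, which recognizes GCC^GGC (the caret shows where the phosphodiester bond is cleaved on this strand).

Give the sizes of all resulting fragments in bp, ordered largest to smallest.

Gme6I sites (GCCGGC) start at positions 3, 38, 63, 72.
Gme6I cuts after base 3 of each site, so after positions 5, 40, 65, 74.
Circular molecule, 4 cuts → 4 fragments:
  6–40 → 35 bp
  41–65 → 25 bp
  66–74 → 9 bp
  75–91 then 1–5 → 17 + 5 = 22 bp
Sorted largest to smallest: 35, 25, 22, 9 bp.

35, 25, 22, 9 bp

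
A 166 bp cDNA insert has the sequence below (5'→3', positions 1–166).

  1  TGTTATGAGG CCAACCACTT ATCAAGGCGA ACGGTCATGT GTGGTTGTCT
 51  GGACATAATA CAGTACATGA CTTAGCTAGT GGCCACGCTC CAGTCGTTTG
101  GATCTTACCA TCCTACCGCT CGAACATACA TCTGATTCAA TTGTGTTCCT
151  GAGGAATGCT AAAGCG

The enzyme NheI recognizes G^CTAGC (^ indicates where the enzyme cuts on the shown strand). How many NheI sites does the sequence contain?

0

No occurrence of GCTAGC is present in the sequence.
NheI does not cut: 0 sites.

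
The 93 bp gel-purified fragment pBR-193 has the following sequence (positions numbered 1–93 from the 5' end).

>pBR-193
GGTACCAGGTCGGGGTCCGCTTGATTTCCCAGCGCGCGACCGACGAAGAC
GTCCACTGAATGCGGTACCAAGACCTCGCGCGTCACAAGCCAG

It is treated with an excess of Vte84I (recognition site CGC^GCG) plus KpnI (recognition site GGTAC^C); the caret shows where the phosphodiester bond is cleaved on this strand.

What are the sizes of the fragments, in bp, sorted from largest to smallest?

Vte84I sites (CGCGCG) start at positions 33, 77.
Vte84I cuts after base 3 of each site, so after positions 35, 79.
KpnI sites (GGTACC) start at positions 1, 64.
KpnI cuts after base 5 of each site (before the last base), so after positions 5, 68.
Combined cut positions: 5, 35, 68, 79.
Linear molecule, 4 cuts → 5 fragments:
  1–5 → 5 bp
  6–35 → 30 bp
  36–68 → 33 bp
  69–79 → 11 bp
  80–93 → 14 bp
Sorted largest to smallest: 33, 30, 14, 11, 5 bp.

33, 30, 14, 11, 5 bp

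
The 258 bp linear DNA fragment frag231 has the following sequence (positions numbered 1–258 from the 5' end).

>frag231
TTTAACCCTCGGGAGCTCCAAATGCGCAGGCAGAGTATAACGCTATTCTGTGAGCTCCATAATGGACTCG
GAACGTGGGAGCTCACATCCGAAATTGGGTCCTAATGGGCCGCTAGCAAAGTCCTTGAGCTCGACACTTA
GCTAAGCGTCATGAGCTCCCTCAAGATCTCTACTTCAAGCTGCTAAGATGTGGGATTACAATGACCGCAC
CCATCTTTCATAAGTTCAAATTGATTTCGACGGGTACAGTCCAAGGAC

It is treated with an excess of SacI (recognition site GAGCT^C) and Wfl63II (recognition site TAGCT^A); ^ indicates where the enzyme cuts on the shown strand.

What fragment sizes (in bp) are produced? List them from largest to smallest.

101, 48, 39, 27, 17, 14, 12 bp

SacI sites (GAGCTC) start at positions 13, 52, 79, 127, 153.
SacI cuts after base 5 of each site (before the last base), so after positions 17, 56, 83, 131, 157.
The Wfl63II site (TAGCTA) starts at position 139.
Wfl63II cuts after base 5 of each site (before the last base), so after position 143.
Combined cut positions: 17, 56, 83, 131, 143, 157.
Linear molecule, 6 cuts → 7 fragments:
  1–17 → 17 bp
  18–56 → 39 bp
  57–83 → 27 bp
  84–131 → 48 bp
  132–143 → 12 bp
  144–157 → 14 bp
  158–258 → 101 bp
Sorted largest to smallest: 101, 48, 39, 27, 17, 14, 12 bp.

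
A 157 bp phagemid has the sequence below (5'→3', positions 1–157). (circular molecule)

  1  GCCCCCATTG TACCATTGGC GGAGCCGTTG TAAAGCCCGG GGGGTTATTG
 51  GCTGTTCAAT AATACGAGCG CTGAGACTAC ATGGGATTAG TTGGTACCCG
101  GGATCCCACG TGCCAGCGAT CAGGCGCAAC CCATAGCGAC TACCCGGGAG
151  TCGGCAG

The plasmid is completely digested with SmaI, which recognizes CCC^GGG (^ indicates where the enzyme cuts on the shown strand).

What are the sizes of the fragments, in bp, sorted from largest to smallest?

SmaI sites (CCCGGG) start at positions 36, 97, 143.
SmaI cuts after base 3 of each site, so after positions 38, 99, 145.
Circular molecule, 3 cuts → 3 fragments:
  39–99 → 61 bp
  100–145 → 46 bp
  146–157 then 1–38 → 12 + 38 = 50 bp
Sorted largest to smallest: 61, 50, 46 bp.

61, 50, 46 bp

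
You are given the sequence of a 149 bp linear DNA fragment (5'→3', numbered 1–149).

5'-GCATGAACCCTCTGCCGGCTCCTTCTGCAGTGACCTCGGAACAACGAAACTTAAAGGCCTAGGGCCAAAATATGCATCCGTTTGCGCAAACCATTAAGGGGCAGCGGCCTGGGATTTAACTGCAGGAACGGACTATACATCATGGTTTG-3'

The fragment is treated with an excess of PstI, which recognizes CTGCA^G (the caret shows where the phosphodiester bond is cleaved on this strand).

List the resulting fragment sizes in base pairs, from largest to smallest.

95, 29, 25 bp

PstI sites (CTGCAG) start at positions 25, 120.
PstI cuts after base 5 of each site (before the last base), so after positions 29, 124.
Linear molecule, 2 cuts → 3 fragments:
  1–29 → 29 bp
  30–124 → 95 bp
  125–149 → 25 bp
Sorted largest to smallest: 95, 29, 25 bp.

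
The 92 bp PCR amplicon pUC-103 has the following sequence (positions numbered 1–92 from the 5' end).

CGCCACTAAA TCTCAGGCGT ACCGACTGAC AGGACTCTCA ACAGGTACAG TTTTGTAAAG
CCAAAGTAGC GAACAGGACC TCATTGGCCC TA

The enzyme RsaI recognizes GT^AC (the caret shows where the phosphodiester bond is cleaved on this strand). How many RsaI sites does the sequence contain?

2

GTAC occurs starting at positions 19, 45.
RsaI cuts at 2 sites.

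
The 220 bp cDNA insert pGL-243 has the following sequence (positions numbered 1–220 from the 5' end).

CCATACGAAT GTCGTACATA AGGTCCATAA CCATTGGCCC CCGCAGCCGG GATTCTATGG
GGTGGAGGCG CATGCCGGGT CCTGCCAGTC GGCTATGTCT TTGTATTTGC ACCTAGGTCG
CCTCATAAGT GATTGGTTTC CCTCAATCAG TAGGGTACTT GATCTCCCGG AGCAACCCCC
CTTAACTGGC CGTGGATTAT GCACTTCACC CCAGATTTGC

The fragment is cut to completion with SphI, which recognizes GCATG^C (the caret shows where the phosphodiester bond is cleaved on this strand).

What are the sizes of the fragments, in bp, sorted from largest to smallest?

146, 74 bp

The SphI site (GCATGC) starts at position 70.
SphI cuts after base 5 of each site (before the last base), so after position 74.
Linear molecule, 1 cut → 2 fragments:
  1–74 → 74 bp
  75–220 → 146 bp
Sorted largest to smallest: 146, 74 bp.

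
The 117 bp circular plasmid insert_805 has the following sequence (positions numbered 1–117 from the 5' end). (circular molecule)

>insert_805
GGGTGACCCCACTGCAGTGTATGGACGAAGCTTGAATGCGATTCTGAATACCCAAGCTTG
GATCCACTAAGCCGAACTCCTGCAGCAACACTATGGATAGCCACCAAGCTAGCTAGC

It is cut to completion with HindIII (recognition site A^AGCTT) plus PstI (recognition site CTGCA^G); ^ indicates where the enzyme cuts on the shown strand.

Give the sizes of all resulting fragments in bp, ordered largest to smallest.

HindIII sites (AAGCTT) start at positions 28, 54.
HindIII cuts after the first base of each site, so after positions 28, 54.
PstI sites (CTGCAG) start at positions 12, 80.
PstI cuts after base 5 of each site (before the last base), so after positions 16, 84.
Combined cut positions: 16, 28, 54, 84.
Circular molecule, 4 cuts → 4 fragments:
  17–28 → 12 bp
  29–54 → 26 bp
  55–84 → 30 bp
  85–117 then 1–16 → 33 + 16 = 49 bp
Sorted largest to smallest: 49, 30, 26, 12 bp.

49, 30, 26, 12 bp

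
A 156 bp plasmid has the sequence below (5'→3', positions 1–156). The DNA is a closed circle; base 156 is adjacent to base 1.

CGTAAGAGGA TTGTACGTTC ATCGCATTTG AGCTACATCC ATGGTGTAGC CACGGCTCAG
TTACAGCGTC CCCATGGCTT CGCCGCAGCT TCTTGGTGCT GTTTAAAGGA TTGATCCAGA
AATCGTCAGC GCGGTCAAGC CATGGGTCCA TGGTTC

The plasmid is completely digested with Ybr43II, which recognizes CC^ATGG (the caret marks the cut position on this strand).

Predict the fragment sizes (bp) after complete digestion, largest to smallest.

68, 47, 33, 8 bp

Ybr43II sites (CCATGG) start at positions 39, 72, 140, 148.
Ybr43II cuts after base 2 of each site, so after positions 40, 73, 141, 149.
Circular molecule, 4 cuts → 4 fragments:
  41–73 → 33 bp
  74–141 → 68 bp
  142–149 → 8 bp
  150–156 then 1–40 → 7 + 40 = 47 bp
Sorted largest to smallest: 68, 47, 33, 8 bp.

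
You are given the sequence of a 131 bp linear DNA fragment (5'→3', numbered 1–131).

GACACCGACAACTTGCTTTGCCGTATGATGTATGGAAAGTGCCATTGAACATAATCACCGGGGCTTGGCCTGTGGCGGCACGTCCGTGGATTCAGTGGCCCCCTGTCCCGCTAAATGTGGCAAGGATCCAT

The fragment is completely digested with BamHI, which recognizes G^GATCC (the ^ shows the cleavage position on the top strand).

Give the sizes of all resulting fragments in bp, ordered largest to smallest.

The BamHI site (GGATCC) starts at position 124.
BamHI cuts after the first base of each site, so after position 124.
Linear molecule, 1 cut → 2 fragments:
  1–124 → 124 bp
  125–131 → 7 bp
Sorted largest to smallest: 124, 7 bp.

124, 7 bp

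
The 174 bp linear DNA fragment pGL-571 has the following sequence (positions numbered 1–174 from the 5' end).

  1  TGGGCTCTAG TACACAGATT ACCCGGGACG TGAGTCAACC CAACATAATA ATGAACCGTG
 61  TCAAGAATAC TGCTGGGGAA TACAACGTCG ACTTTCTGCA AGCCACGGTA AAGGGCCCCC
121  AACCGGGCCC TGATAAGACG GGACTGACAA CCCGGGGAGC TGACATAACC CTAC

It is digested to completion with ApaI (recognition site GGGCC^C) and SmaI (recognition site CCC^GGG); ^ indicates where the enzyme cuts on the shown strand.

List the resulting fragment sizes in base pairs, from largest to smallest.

ApaI sites (GGGCCC) start at positions 113, 125.
ApaI cuts after base 5 of each site (before the last base), so after positions 117, 129.
SmaI sites (CCCGGG) start at positions 22, 151.
SmaI cuts after base 3 of each site, so after positions 24, 153.
Combined cut positions: 24, 117, 129, 153.
Linear molecule, 4 cuts → 5 fragments:
  1–24 → 24 bp
  25–117 → 93 bp
  118–129 → 12 bp
  130–153 → 24 bp
  154–174 → 21 bp
Sorted largest to smallest: 93, 24, 24, 21, 12 bp.

93, 24, 24, 21, 12 bp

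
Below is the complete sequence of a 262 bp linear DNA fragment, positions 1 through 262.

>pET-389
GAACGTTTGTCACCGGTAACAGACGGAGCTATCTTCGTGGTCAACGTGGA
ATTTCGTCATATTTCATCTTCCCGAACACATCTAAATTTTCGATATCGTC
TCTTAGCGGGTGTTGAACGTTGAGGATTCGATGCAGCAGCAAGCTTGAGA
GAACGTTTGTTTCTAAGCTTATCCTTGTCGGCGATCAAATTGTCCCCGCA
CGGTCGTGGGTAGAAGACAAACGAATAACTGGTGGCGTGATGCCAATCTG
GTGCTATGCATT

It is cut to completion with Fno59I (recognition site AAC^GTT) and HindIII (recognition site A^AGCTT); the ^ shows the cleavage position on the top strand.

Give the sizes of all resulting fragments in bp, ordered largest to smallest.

Fno59I sites (AACGTT) start at positions 2, 116, 152.
Fno59I cuts after base 3 of each site, so after positions 4, 118, 154.
HindIII sites (AAGCTT) start at positions 141, 165.
HindIII cuts after the first base of each site, so after positions 141, 165.
Combined cut positions: 4, 118, 141, 154, 165.
Linear molecule, 5 cuts → 6 fragments:
  1–4 → 4 bp
  5–118 → 114 bp
  119–141 → 23 bp
  142–154 → 13 bp
  155–165 → 11 bp
  166–262 → 97 bp
Sorted largest to smallest: 114, 97, 23, 13, 11, 4 bp.

114, 97, 23, 13, 11, 4 bp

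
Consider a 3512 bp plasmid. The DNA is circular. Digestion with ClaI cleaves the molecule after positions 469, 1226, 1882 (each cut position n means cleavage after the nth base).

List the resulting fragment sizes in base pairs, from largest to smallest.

Circular molecule, 3 cuts → 3 fragments:
  1226 − 469 = 757 bp
  1882 − 1226 = 656 bp
  wrap: 3512 − 1882 + 469 = 2099 bp
Sorted largest to smallest: 2099, 757, 656 bp.

2099, 757, 656 bp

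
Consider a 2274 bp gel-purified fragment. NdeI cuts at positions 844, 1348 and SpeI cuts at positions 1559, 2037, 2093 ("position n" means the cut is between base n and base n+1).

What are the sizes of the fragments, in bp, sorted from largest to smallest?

Combined cut positions (sorted): 844, 1348, 1559, 2037, 2093.
Linear molecule, 5 cuts → 6 fragments:
  844 − 0 = 844 bp
  1348 − 844 = 504 bp
  1559 − 1348 = 211 bp
  2037 − 1559 = 478 bp
  2093 − 2037 = 56 bp
  2274 − 2093 = 181 bp
Sorted largest to smallest: 844, 504, 478, 211, 181, 56 bp.

844, 504, 478, 211, 181, 56 bp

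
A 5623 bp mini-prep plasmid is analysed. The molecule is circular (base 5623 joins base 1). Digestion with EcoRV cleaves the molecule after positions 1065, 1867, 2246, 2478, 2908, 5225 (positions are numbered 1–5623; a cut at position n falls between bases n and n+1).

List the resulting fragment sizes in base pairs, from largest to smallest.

Circular molecule, 6 cuts → 6 fragments:
  1867 − 1065 = 802 bp
  2246 − 1867 = 379 bp
  2478 − 2246 = 232 bp
  2908 − 2478 = 430 bp
  5225 − 2908 = 2317 bp
  wrap: 5623 − 5225 + 1065 = 1463 bp
Sorted largest to smallest: 2317, 1463, 802, 430, 379, 232 bp.

2317, 1463, 802, 430, 379, 232 bp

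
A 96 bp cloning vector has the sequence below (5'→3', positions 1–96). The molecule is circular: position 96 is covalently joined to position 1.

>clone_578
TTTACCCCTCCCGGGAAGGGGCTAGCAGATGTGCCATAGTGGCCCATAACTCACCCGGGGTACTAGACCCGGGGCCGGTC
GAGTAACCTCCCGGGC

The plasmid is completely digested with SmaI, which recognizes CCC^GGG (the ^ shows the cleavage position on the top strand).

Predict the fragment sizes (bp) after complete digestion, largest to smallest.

44, 22, 16, 14 bp

SmaI sites (CCCGGG) start at positions 10, 54, 68, 90.
SmaI cuts after base 3 of each site, so after positions 12, 56, 70, 92.
Circular molecule, 4 cuts → 4 fragments:
  13–56 → 44 bp
  57–70 → 14 bp
  71–92 → 22 bp
  93–96 then 1–12 → 4 + 12 = 16 bp
Sorted largest to smallest: 44, 22, 16, 14 bp.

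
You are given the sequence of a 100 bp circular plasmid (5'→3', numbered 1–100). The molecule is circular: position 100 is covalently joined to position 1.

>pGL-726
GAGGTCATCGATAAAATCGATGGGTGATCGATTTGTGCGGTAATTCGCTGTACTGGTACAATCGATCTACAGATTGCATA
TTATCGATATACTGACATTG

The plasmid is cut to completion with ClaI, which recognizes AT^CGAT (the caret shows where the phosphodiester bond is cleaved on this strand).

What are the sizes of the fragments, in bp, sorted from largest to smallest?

34, 24, 22, 11, 9 bp

ClaI sites (ATCGAT) start at positions 7, 16, 27, 61, 83.
ClaI cuts after base 2 of each site, so after positions 8, 17, 28, 62, 84.
Circular molecule, 5 cuts → 5 fragments:
  9–17 → 9 bp
  18–28 → 11 bp
  29–62 → 34 bp
  63–84 → 22 bp
  85–100 then 1–8 → 16 + 8 = 24 bp
Sorted largest to smallest: 34, 24, 22, 11, 9 bp.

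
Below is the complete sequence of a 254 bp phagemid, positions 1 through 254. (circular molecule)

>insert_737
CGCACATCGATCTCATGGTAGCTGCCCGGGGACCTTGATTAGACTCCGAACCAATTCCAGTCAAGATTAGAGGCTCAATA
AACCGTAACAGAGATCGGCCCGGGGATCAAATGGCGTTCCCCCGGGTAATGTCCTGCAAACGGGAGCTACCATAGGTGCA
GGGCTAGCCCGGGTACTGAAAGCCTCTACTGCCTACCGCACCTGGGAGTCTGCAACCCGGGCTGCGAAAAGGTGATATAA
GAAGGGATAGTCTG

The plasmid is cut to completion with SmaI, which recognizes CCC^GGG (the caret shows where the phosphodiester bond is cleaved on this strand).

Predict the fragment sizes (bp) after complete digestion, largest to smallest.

SmaI sites (CCCGGG) start at positions 25, 99, 121, 168, 216.
SmaI cuts after base 3 of each site, so after positions 27, 101, 123, 170, 218.
Circular molecule, 5 cuts → 5 fragments:
  28–101 → 74 bp
  102–123 → 22 bp
  124–170 → 47 bp
  171–218 → 48 bp
  219–254 then 1–27 → 36 + 27 = 63 bp
Sorted largest to smallest: 74, 63, 48, 47, 22 bp.

74, 63, 48, 47, 22 bp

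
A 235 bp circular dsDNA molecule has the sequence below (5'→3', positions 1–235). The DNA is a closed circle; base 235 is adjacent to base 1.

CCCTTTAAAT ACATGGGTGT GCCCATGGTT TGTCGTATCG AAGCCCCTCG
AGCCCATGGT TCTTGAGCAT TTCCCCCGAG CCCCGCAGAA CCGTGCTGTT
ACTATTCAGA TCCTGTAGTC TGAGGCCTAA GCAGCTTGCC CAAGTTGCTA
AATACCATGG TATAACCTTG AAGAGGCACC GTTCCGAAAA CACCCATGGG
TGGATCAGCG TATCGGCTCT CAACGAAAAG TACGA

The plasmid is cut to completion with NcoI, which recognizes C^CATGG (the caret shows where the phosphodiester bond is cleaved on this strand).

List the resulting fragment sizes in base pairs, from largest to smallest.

NcoI sites (CCATGG) start at positions 23, 54, 155, 194.
NcoI cuts after the first base of each site, so after positions 23, 54, 155, 194.
Circular molecule, 4 cuts → 4 fragments:
  24–54 → 31 bp
  55–155 → 101 bp
  156–194 → 39 bp
  195–235 then 1–23 → 41 + 23 = 64 bp
Sorted largest to smallest: 101, 64, 39, 31 bp.

101, 64, 39, 31 bp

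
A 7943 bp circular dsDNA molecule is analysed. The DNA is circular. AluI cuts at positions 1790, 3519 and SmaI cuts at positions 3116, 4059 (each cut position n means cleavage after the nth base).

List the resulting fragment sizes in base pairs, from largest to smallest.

Combined cut positions (sorted): 1790, 3116, 3519, 4059.
Circular molecule, 4 cuts → 4 fragments:
  3116 − 1790 = 1326 bp
  3519 − 3116 = 403 bp
  4059 − 3519 = 540 bp
  wrap: 7943 − 4059 + 1790 = 5674 bp
Sorted largest to smallest: 5674, 1326, 540, 403 bp.

5674, 1326, 540, 403 bp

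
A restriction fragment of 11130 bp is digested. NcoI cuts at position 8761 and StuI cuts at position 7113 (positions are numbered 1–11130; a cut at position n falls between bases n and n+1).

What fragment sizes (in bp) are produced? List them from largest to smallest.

7113, 2369, 1648 bp

Combined cut positions (sorted): 7113, 8761.
Linear molecule, 2 cuts → 3 fragments:
  7113 − 0 = 7113 bp
  8761 − 7113 = 1648 bp
  11130 − 8761 = 2369 bp
Sorted largest to smallest: 7113, 2369, 1648 bp.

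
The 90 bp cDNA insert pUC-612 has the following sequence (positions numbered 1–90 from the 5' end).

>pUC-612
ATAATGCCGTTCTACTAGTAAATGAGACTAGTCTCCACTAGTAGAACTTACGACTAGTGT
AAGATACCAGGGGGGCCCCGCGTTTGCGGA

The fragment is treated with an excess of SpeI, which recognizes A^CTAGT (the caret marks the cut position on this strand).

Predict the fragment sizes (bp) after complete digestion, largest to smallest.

37, 16, 14, 13, 10 bp

SpeI sites (ACTAGT) start at positions 14, 27, 37, 53.
SpeI cuts after the first base of each site, so after positions 14, 27, 37, 53.
Linear molecule, 4 cuts → 5 fragments:
  1–14 → 14 bp
  15–27 → 13 bp
  28–37 → 10 bp
  38–53 → 16 bp
  54–90 → 37 bp
Sorted largest to smallest: 37, 16, 14, 13, 10 bp.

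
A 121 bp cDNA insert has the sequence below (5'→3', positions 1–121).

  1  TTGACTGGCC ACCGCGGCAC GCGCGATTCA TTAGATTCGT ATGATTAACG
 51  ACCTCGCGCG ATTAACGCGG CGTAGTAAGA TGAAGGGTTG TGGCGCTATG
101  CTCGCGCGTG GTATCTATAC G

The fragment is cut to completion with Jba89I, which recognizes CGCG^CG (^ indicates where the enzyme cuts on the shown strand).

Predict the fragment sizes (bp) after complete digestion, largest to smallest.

Jba89I sites (CGCGCG) start at positions 20, 55, 103.
Jba89I cuts after base 4 of each site, so after positions 23, 58, 106.
Linear molecule, 3 cuts → 4 fragments:
  1–23 → 23 bp
  24–58 → 35 bp
  59–106 → 48 bp
  107–121 → 15 bp
Sorted largest to smallest: 48, 35, 23, 15 bp.

48, 35, 23, 15 bp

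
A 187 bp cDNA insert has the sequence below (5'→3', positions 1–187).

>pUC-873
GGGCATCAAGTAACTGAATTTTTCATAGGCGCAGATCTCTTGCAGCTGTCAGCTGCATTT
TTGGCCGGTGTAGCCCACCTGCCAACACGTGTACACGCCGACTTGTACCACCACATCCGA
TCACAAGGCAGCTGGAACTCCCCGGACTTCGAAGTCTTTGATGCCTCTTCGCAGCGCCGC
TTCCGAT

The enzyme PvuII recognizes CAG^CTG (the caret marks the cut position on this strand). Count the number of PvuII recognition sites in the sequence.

CAGCTG occurs starting at positions 43, 50, 129.
PvuII cuts at 3 sites.

3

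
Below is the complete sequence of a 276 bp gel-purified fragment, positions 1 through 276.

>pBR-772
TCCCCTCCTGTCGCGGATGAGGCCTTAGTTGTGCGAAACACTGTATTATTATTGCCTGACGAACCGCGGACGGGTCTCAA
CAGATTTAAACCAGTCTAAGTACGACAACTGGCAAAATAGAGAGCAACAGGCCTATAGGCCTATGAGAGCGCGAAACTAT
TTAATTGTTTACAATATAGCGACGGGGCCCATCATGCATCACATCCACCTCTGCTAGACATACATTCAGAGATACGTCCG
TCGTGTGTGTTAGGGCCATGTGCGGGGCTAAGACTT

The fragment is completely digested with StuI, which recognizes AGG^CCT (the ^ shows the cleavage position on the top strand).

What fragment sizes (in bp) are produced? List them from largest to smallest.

StuI sites (AGGCCT) start at positions 20, 129, 137.
StuI cuts after base 3 of each site, so after positions 22, 131, 139.
Linear molecule, 3 cuts → 4 fragments:
  1–22 → 22 bp
  23–131 → 109 bp
  132–139 → 8 bp
  140–276 → 137 bp
Sorted largest to smallest: 137, 109, 22, 8 bp.

137, 109, 22, 8 bp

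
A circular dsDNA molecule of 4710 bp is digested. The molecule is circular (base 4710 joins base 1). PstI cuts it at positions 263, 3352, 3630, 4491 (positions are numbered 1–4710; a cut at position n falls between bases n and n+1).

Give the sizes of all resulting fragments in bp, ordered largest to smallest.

3089, 861, 482, 278 bp

Circular molecule, 4 cuts → 4 fragments:
  3352 − 263 = 3089 bp
  3630 − 3352 = 278 bp
  4491 − 3630 = 861 bp
  wrap: 4710 − 4491 + 263 = 482 bp
Sorted largest to smallest: 3089, 861, 482, 278 bp.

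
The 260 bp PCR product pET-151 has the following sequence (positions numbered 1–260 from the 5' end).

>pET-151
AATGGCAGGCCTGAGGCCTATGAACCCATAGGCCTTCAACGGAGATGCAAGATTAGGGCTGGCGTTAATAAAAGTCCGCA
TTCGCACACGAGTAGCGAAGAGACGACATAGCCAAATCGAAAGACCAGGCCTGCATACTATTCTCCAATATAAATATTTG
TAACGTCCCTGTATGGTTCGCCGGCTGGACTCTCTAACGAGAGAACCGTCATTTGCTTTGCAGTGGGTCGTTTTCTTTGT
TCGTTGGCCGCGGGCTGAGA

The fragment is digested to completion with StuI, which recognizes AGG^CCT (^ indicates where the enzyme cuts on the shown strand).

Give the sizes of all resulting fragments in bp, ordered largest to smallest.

131, 97, 16, 9, 7 bp

StuI sites (AGGCCT) start at positions 7, 14, 30, 127.
StuI cuts after base 3 of each site, so after positions 9, 16, 32, 129.
Linear molecule, 4 cuts → 5 fragments:
  1–9 → 9 bp
  10–16 → 7 bp
  17–32 → 16 bp
  33–129 → 97 bp
  130–260 → 131 bp
Sorted largest to smallest: 131, 97, 16, 9, 7 bp.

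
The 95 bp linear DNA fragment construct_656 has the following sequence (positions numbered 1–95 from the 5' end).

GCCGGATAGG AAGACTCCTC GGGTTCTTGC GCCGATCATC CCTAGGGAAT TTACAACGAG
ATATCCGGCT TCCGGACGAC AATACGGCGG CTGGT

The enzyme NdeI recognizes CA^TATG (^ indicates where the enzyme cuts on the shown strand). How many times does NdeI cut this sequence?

0

No occurrence of CATATG is present in the sequence.
NdeI does not cut: 0 sites.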